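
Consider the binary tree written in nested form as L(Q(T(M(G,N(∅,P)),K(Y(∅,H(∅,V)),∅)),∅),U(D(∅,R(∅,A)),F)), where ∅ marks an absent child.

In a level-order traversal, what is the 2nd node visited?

Level-order visits nodes level by level from the root, left to right within each level.
Level 0: L
Level 1: Q, U
Level 2: T, D, F
Level 3: M, K, R
Level 4: G, N, Y, A
Level 5: P, H
Level 6: V
Full level-order sequence: L, Q, U, T, D, F, M, K, R, G, N, Y, A, P, H, V.

Q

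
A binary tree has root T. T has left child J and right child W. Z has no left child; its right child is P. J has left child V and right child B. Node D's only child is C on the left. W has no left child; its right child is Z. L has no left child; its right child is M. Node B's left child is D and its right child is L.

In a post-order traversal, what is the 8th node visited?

P

Post-order visits the left subtree, then the right subtree, then the node.
At T: go left to J.
  At J: go left to V.
    V is a leaf — visit V.
  At J: go right to B.
    At B: go left to D.
      At D: go left to C.
        C is a leaf — visit C.
      At D: no right child.
      Visit D.
    At B: go right to L.
      At L: no left child.
      At L: go right to M.
        M is a leaf — visit M.
      Visit L.
    Visit B.
  Visit J.
At T: go right to W.
  At W: no left child.
  At W: go right to Z.
    At Z: no left child.
    At Z: go right to P.
      P is a leaf — visit P.
    Visit Z.
  Visit W.
Visit T.
Full post-order sequence: V, C, D, M, L, B, J, P, Z, W, T.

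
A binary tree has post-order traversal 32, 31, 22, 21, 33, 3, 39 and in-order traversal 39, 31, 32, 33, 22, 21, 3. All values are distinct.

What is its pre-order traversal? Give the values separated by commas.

The last element of post-order is the root; it splits in-order into left and right subtrees.
Root 39: left subtree has 0 nodes { }, right has 6 {31, 32, 33, 22, 21, 3}.
  Root 3: left subtree has 5 nodes {31, 32, 33, 22, 21}, right has 0 { }.
    Root 33: left subtree has 2 nodes {31, 32}, right has 2 {22, 21}.
      Root 31: left subtree has 0 nodes { }, right has 1 {32}.
      Root 21: left subtree has 1 node {22}, right has 0 { }.

39, 3, 33, 31, 32, 21, 22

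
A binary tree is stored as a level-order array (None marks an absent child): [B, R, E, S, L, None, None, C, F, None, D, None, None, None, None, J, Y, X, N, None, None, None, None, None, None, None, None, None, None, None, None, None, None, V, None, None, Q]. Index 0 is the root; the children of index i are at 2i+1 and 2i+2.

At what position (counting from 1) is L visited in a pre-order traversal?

Pre-order visits the node, then its left subtree, then its right subtree.
Visit B.
At B: go left to R.
  Visit R.
  At R: go left to S.
    Visit S.
    At S: go left to C.
      Visit C.
      At C: go left to J.
        J is a leaf — visit J.
      At C: go right to Y.
        Visit Y.
        At Y: go left to V.
          V is a leaf — visit V.
        At Y: no right child.
    At S: go right to F.
      Visit F.
      At F: go left to X.
        Visit X.
        At X: no left child.
        At X: go right to Q.
          Q is a leaf — visit Q.
      At F: go right to N.
        N is a leaf — visit N.
  At R: go right to L.
    Visit L.
    At L: no left child.
    At L: go right to D.
      D is a leaf — visit D.
At B: go right to E.
  E is a leaf — visit E.
Full pre-order sequence: B, R, S, C, J, Y, V, F, X, Q, N, L, D, E.

12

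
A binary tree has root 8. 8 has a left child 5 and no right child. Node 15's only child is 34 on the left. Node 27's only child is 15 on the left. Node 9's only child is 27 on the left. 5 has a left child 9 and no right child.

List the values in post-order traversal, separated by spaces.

Post-order visits the left subtree, then the right subtree, then the node.
At 8: go left to 5.
  At 5: go left to 9.
    At 9: go left to 27.
      At 27: go left to 15.
        At 15: go left to 34.
          34 is a leaf — visit 34.
        At 15: no right child.
        Visit 15.
      At 27: no right child.
      Visit 27.
    At 9: no right child.
    Visit 9.
  At 5: no right child.
  Visit 5.
At 8: no right child.
Visit 8.

34 15 27 9 5 8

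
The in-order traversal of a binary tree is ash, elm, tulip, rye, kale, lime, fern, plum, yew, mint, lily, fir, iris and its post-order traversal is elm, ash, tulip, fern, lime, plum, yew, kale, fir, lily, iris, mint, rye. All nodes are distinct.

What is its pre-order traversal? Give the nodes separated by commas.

The last element of post-order is the root; it splits in-order into left and right subtrees.
Root rye: left subtree has 3 nodes {ash, elm, tulip}, right has 9 {kale, lime, fern, plum, yew, mint, lily, fir, iris}.
  Root tulip: left subtree has 2 nodes {ash, elm}, right has 0 { }.
    Root ash: left subtree has 0 nodes { }, right has 1 {elm}.
  Root mint: left subtree has 5 nodes {kale, lime, fern, plum, yew}, right has 3 {lily, fir, iris}.
    Root kale: left subtree has 0 nodes { }, right has 4 {lime, fern, plum, yew}.
      Root yew: left subtree has 3 nodes {lime, fern, plum}, right has 0 { }.
        Root plum: left subtree has 2 nodes {lime, fern}, right has 0 { }.
          Root lime: left subtree has 0 nodes { }, right has 1 {fern}.
    Root iris: left subtree has 2 nodes {lily, fir}, right has 0 { }.
      Root lily: left subtree has 0 nodes { }, right has 1 {fir}.

rye, tulip, ash, elm, mint, kale, yew, plum, lime, fern, iris, lily, fir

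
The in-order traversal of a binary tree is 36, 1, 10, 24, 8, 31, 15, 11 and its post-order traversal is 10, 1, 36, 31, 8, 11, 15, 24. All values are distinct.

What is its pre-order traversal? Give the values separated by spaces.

24 36 1 10 15 8 31 11

The last element of post-order is the root; it splits in-order into left and right subtrees.
Root 24: left subtree has 3 nodes {36, 1, 10}, right has 4 {8, 31, 15, 11}.
  Root 36: left subtree has 0 nodes { }, right has 2 {1, 10}.
    Root 1: left subtree has 0 nodes { }, right has 1 {10}.
  Root 15: left subtree has 2 nodes {8, 31}, right has 1 {11}.
    Root 8: left subtree has 0 nodes { }, right has 1 {31}.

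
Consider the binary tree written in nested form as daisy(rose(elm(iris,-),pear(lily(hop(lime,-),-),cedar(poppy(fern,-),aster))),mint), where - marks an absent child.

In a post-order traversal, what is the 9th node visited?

cedar

Post-order visits the left subtree, then the right subtree, then the node.
At daisy: go left to rose.
  At rose: go left to elm.
    At elm: go left to iris.
      iris is a leaf — visit iris.
    At elm: no right child.
    Visit elm.
  At rose: go right to pear.
    At pear: go left to lily.
      At lily: go left to hop.
        At hop: go left to lime.
          lime is a leaf — visit lime.
        At hop: no right child.
        Visit hop.
      At lily: no right child.
      Visit lily.
    At pear: go right to cedar.
      At cedar: go left to poppy.
        At poppy: go left to fern.
          fern is a leaf — visit fern.
        At poppy: no right child.
        Visit poppy.
      At cedar: go right to aster.
        aster is a leaf — visit aster.
      Visit cedar.
    Visit pear.
  Visit rose.
At daisy: go right to mint.
  mint is a leaf — visit mint.
Visit daisy.
Full post-order sequence: iris, elm, lime, hop, lily, fern, poppy, aster, cedar, pear, rose, mint, daisy.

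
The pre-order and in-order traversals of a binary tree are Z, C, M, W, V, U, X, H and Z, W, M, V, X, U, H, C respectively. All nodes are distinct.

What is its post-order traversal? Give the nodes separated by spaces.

The first element of pre-order is the root; it splits in-order into left and right subtrees.
Root Z: left subtree has 0 nodes { }, right has 7 {W, M, V, X, U, H, C}.
  Root C: left subtree has 6 nodes {W, M, V, X, U, H}, right has 0 { }.
    Root M: left subtree has 1 node {W}, right has 4 {V, X, U, H}.
      Root V: left subtree has 0 nodes { }, right has 3 {X, U, H}.
        Root U: left subtree has 1 node {X}, right has 1 {H}.

W X H U V M C Z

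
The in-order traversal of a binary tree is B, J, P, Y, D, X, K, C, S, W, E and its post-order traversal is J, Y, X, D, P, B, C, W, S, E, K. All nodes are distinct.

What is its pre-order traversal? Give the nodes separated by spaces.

K B P J D Y X E S C W

The last element of post-order is the root; it splits in-order into left and right subtrees.
Root K: left subtree has 6 nodes {B, J, P, Y, D, X}, right has 4 {C, S, W, E}.
  Root B: left subtree has 0 nodes { }, right has 5 {J, P, Y, D, X}.
    Root P: left subtree has 1 node {J}, right has 3 {Y, D, X}.
      Root D: left subtree has 1 node {Y}, right has 1 {X}.
  Root E: left subtree has 3 nodes {C, S, W}, right has 0 { }.
    Root S: left subtree has 1 node {C}, right has 1 {W}.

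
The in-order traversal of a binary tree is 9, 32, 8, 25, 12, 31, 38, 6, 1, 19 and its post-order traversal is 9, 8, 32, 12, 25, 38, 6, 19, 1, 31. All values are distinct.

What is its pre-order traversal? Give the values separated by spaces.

31 25 32 9 8 12 1 6 38 19

The last element of post-order is the root; it splits in-order into left and right subtrees.
Root 31: left subtree has 5 nodes {9, 32, 8, 25, 12}, right has 4 {38, 6, 1, 19}.
  Root 25: left subtree has 3 nodes {9, 32, 8}, right has 1 {12}.
    Root 32: left subtree has 1 node {9}, right has 1 {8}.
  Root 1: left subtree has 2 nodes {38, 6}, right has 1 {19}.
    Root 6: left subtree has 1 node {38}, right has 0 { }.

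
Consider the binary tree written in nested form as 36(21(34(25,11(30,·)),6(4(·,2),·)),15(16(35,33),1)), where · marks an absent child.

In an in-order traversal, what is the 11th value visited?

In-order visits the left subtree, then the node, then the right subtree.
At 36: go left to 21.
  At 21: go left to 34.
    At 34: go left to 25.
      25 is a leaf — visit 25.
    Visit 34.
    At 34: go right to 11.
      At 11: go left to 30.
        30 is a leaf — visit 30.
      Visit 11.
      At 11: no right child.
  Visit 21.
  At 21: go right to 6.
    At 6: go left to 4.
      At 4: no left child.
      Visit 4.
      At 4: go right to 2.
        2 is a leaf — visit 2.
    Visit 6.
    At 6: no right child.
Visit 36.
At 36: go right to 15.
  At 15: go left to 16.
    At 16: go left to 35.
      35 is a leaf — visit 35.
    Visit 16.
    At 16: go right to 33.
      33 is a leaf — visit 33.
  Visit 15.
  At 15: go right to 1.
    1 is a leaf — visit 1.
Full in-order sequence: 25, 34, 30, 11, 21, 4, 2, 6, 36, 35, 16, 33, 15, 1.

16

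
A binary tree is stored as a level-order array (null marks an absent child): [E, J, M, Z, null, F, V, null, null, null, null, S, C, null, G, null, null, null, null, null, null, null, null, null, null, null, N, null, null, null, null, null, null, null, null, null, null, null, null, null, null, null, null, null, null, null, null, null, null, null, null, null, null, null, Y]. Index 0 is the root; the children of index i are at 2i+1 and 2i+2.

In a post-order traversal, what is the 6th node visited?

C

Post-order visits the left subtree, then the right subtree, then the node.
At E: go left to J.
  At J: go left to Z.
    Z is a leaf — visit Z.
  At J: no right child.
  Visit J.
At E: go right to M.
  At M: go left to F.
    At F: go left to S.
      S is a leaf — visit S.
    At F: go right to C.
      At C: no left child.
      At C: go right to N.
        At N: no left child.
        At N: go right to Y.
          Y is a leaf — visit Y.
        Visit N.
      Visit C.
    Visit F.
  At M: go right to V.
    At V: no left child.
    At V: go right to G.
      G is a leaf — visit G.
    Visit V.
  Visit M.
Visit E.
Full post-order sequence: Z, J, S, Y, N, C, F, G, V, M, E.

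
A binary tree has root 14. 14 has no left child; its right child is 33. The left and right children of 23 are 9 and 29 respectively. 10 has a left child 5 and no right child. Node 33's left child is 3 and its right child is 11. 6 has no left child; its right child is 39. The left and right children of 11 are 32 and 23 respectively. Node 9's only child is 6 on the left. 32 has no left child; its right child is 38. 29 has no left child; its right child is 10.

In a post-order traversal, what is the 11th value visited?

Post-order visits the left subtree, then the right subtree, then the node.
At 14: no left child.
At 14: go right to 33.
  At 33: go left to 3.
    3 is a leaf — visit 3.
  At 33: go right to 11.
    At 11: go left to 32.
      At 32: no left child.
      At 32: go right to 38.
        38 is a leaf — visit 38.
      Visit 32.
    At 11: go right to 23.
      At 23: go left to 9.
        At 9: go left to 6.
          At 6: no left child.
          At 6: go right to 39.
            39 is a leaf — visit 39.
          Visit 6.
        At 9: no right child.
        Visit 9.
      At 23: go right to 29.
        At 29: no left child.
        At 29: go right to 10.
          At 10: go left to 5.
            5 is a leaf — visit 5.
          At 10: no right child.
          Visit 10.
        Visit 29.
      Visit 23.
    Visit 11.
  Visit 33.
Visit 14.
Full post-order sequence: 3, 38, 32, 39, 6, 9, 5, 10, 29, 23, 11, 33, 14.

11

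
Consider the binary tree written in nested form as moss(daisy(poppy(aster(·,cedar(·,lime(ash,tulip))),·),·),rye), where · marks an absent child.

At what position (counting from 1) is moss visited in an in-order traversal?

In-order visits the left subtree, then the node, then the right subtree.
At moss: go left to daisy.
  At daisy: go left to poppy.
    At poppy: go left to aster.
      At aster: no left child.
      Visit aster.
      At aster: go right to cedar.
        At cedar: no left child.
        Visit cedar.
        At cedar: go right to lime.
          At lime: go left to ash.
            ash is a leaf — visit ash.
          Visit lime.
          At lime: go right to tulip.
            tulip is a leaf — visit tulip.
    Visit poppy.
    At poppy: no right child.
  Visit daisy.
  At daisy: no right child.
Visit moss.
At moss: go right to rye.
  rye is a leaf — visit rye.
Full in-order sequence: aster, cedar, ash, lime, tulip, poppy, daisy, moss, rye.

8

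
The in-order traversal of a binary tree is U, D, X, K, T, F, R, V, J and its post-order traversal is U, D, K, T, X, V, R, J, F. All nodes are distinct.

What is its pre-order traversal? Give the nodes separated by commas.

F, X, D, U, T, K, J, R, V

The last element of post-order is the root; it splits in-order into left and right subtrees.
Root F: left subtree has 5 nodes {U, D, X, K, T}, right has 3 {R, V, J}.
  Root X: left subtree has 2 nodes {U, D}, right has 2 {K, T}.
    Root D: left subtree has 1 node {U}, right has 0 { }.
    Root T: left subtree has 1 node {K}, right has 0 { }.
  Root J: left subtree has 2 nodes {R, V}, right has 0 { }.
    Root R: left subtree has 0 nodes { }, right has 1 {V}.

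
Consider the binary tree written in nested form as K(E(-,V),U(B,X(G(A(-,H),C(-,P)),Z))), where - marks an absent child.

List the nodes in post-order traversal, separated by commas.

V, E, B, H, A, P, C, G, Z, X, U, K

Post-order visits the left subtree, then the right subtree, then the node.
At K: go left to E.
  At E: no left child.
  At E: go right to V.
    V is a leaf — visit V.
  Visit E.
At K: go right to U.
  At U: go left to B.
    B is a leaf — visit B.
  At U: go right to X.
    At X: go left to G.
      At G: go left to A.
        At A: no left child.
        At A: go right to H.
          H is a leaf — visit H.
        Visit A.
      At G: go right to C.
        At C: no left child.
        At C: go right to P.
          P is a leaf — visit P.
        Visit C.
      Visit G.
    At X: go right to Z.
      Z is a leaf — visit Z.
    Visit X.
  Visit U.
Visit K.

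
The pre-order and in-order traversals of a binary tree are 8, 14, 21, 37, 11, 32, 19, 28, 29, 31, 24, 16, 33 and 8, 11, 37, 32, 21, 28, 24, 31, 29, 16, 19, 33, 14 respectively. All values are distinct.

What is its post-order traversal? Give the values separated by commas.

The first element of pre-order is the root; it splits in-order into left and right subtrees.
Root 8: left subtree has 0 nodes { }, right has 12 {11, 37, 32, 21, 28, 24, 31, 29, 16, 19, 33, 14}.
  Root 14: left subtree has 11 nodes {11, 37, 32, 21, 28, 24, 31, 29, 16, 19, 33}, right has 0 { }.
    Root 21: left subtree has 3 nodes {11, 37, 32}, right has 7 {28, 24, 31, 29, 16, 19, 33}.
      Root 37: left subtree has 1 node {11}, right has 1 {32}.
      Root 19: left subtree has 5 nodes {28, 24, 31, 29, 16}, right has 1 {33}.
        Root 28: left subtree has 0 nodes { }, right has 4 {24, 31, 29, 16}.
          Root 29: left subtree has 2 nodes {24, 31}, right has 1 {16}.
            Root 31: left subtree has 1 node {24}, right has 0 { }.

11, 32, 37, 24, 31, 16, 29, 28, 33, 19, 21, 14, 8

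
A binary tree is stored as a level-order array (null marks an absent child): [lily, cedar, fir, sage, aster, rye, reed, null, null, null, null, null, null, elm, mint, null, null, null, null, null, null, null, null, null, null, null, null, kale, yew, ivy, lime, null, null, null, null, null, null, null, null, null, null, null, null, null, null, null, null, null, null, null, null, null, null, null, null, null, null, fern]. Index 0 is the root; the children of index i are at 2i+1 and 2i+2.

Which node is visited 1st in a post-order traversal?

Post-order visits the left subtree, then the right subtree, then the node.
At lily: go left to cedar.
  At cedar: go left to sage.
    sage is a leaf — visit sage.
  At cedar: go right to aster.
    aster is a leaf — visit aster.
  Visit cedar.
At lily: go right to fir.
  At fir: go left to rye.
    rye is a leaf — visit rye.
  At fir: go right to reed.
    At reed: go left to elm.
      At elm: go left to kale.
        kale is a leaf — visit kale.
      At elm: go right to yew.
        At yew: go left to fern.
          fern is a leaf — visit fern.
        At yew: no right child.
        Visit yew.
      Visit elm.
    At reed: go right to mint.
      At mint: go left to ivy.
        ivy is a leaf — visit ivy.
      At mint: go right to lime.
        lime is a leaf — visit lime.
      Visit mint.
    Visit reed.
  Visit fir.
Visit lily.
Full post-order sequence: sage, aster, cedar, rye, kale, fern, yew, elm, ivy, lime, mint, reed, fir, lily.

sage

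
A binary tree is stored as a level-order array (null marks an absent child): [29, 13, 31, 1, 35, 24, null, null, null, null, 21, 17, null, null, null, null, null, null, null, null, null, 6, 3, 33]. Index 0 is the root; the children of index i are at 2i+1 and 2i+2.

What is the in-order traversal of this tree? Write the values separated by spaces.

In-order visits the left subtree, then the node, then the right subtree.
At 29: go left to 13.
  At 13: go left to 1.
    1 is a leaf — visit 1.
  Visit 13.
  At 13: go right to 35.
    At 35: no left child.
    Visit 35.
    At 35: go right to 21.
      At 21: go left to 6.
        6 is a leaf — visit 6.
      Visit 21.
      At 21: go right to 3.
        3 is a leaf — visit 3.
Visit 29.
At 29: go right to 31.
  At 31: go left to 24.
    At 24: go left to 17.
      At 17: go left to 33.
        33 is a leaf — visit 33.
      Visit 17.
      At 17: no right child.
    Visit 24.
    At 24: no right child.
  Visit 31.
  At 31: no right child.

1 13 35 6 21 3 29 33 17 24 31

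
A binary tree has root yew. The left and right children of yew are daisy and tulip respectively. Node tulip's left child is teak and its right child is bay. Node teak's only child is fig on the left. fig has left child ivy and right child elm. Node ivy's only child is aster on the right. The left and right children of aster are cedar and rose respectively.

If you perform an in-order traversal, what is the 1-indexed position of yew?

In-order visits the left subtree, then the node, then the right subtree.
At yew: go left to daisy.
  daisy is a leaf — visit daisy.
Visit yew.
At yew: go right to tulip.
  At tulip: go left to teak.
    At teak: go left to fig.
      At fig: go left to ivy.
        At ivy: no left child.
        Visit ivy.
        At ivy: go right to aster.
          At aster: go left to cedar.
            cedar is a leaf — visit cedar.
          Visit aster.
          At aster: go right to rose.
            rose is a leaf — visit rose.
      Visit fig.
      At fig: go right to elm.
        elm is a leaf — visit elm.
    Visit teak.
    At teak: no right child.
  Visit tulip.
  At tulip: go right to bay.
    bay is a leaf — visit bay.
Full in-order sequence: daisy, yew, ivy, cedar, aster, rose, fig, elm, teak, tulip, bay.

2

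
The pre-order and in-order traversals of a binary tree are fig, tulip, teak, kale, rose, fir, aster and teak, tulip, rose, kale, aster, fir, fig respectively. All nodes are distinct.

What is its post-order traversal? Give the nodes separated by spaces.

The first element of pre-order is the root; it splits in-order into left and right subtrees.
Root fig: left subtree has 6 nodes {teak, tulip, rose, kale, aster, fir}, right has 0 { }.
  Root tulip: left subtree has 1 node {teak}, right has 4 {rose, kale, aster, fir}.
    Root kale: left subtree has 1 node {rose}, right has 2 {aster, fir}.
      Root fir: left subtree has 1 node {aster}, right has 0 { }.

teak rose aster fir kale tulip fig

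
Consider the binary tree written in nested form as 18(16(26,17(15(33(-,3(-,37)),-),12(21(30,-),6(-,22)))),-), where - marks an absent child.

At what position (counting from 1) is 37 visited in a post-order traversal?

Post-order visits the left subtree, then the right subtree, then the node.
At 18: go left to 16.
  At 16: go left to 26.
    26 is a leaf — visit 26.
  At 16: go right to 17.
    At 17: go left to 15.
      At 15: go left to 33.
        At 33: no left child.
        At 33: go right to 3.
          At 3: no left child.
          At 3: go right to 37.
            37 is a leaf — visit 37.
          Visit 3.
        Visit 33.
      At 15: no right child.
      Visit 15.
    At 17: go right to 12.
      At 12: go left to 21.
        At 21: go left to 30.
          30 is a leaf — visit 30.
        At 21: no right child.
        Visit 21.
      At 12: go right to 6.
        At 6: no left child.
        At 6: go right to 22.
          22 is a leaf — visit 22.
        Visit 6.
      Visit 12.
    Visit 17.
  Visit 16.
At 18: no right child.
Visit 18.
Full post-order sequence: 26, 37, 3, 33, 15, 30, 21, 22, 6, 12, 17, 16, 18.

2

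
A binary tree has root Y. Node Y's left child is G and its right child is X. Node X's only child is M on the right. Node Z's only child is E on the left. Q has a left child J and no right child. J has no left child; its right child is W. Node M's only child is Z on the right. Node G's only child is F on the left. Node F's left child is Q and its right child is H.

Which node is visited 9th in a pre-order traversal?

Pre-order visits the node, then its left subtree, then its right subtree.
Visit Y.
At Y: go left to G.
  Visit G.
  At G: go left to F.
    Visit F.
    At F: go left to Q.
      Visit Q.
      At Q: go left to J.
        Visit J.
        At J: no left child.
        At J: go right to W.
          W is a leaf — visit W.
      At Q: no right child.
    At F: go right to H.
      H is a leaf — visit H.
  At G: no right child.
At Y: go right to X.
  Visit X.
  At X: no left child.
  At X: go right to M.
    Visit M.
    At M: no left child.
    At M: go right to Z.
      Visit Z.
      At Z: go left to E.
        E is a leaf — visit E.
      At Z: no right child.
Full pre-order sequence: Y, G, F, Q, J, W, H, X, M, Z, E.

M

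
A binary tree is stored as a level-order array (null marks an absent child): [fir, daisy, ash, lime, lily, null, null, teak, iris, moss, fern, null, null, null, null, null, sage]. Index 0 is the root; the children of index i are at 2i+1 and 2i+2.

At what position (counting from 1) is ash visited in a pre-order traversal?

10

Pre-order visits the node, then its left subtree, then its right subtree.
Visit fir.
At fir: go left to daisy.
  Visit daisy.
  At daisy: go left to lime.
    Visit lime.
    At lime: go left to teak.
      Visit teak.
      At teak: no left child.
      At teak: go right to sage.
        sage is a leaf — visit sage.
    At lime: go right to iris.
      iris is a leaf — visit iris.
  At daisy: go right to lily.
    Visit lily.
    At lily: go left to moss.
      moss is a leaf — visit moss.
    At lily: go right to fern.
      fern is a leaf — visit fern.
At fir: go right to ash.
  ash is a leaf — visit ash.
Full pre-order sequence: fir, daisy, lime, teak, sage, iris, lily, moss, fern, ash.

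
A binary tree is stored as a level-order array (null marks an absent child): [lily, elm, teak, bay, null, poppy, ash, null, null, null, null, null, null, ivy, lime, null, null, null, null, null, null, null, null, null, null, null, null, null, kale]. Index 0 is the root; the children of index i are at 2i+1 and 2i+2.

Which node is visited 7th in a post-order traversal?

ash

Post-order visits the left subtree, then the right subtree, then the node.
At lily: go left to elm.
  At elm: go left to bay.
    bay is a leaf — visit bay.
  At elm: no right child.
  Visit elm.
At lily: go right to teak.
  At teak: go left to poppy.
    poppy is a leaf — visit poppy.
  At teak: go right to ash.
    At ash: go left to ivy.
      At ivy: no left child.
      At ivy: go right to kale.
        kale is a leaf — visit kale.
      Visit ivy.
    At ash: go right to lime.
      lime is a leaf — visit lime.
    Visit ash.
  Visit teak.
Visit lily.
Full post-order sequence: bay, elm, poppy, kale, ivy, lime, ash, teak, lily.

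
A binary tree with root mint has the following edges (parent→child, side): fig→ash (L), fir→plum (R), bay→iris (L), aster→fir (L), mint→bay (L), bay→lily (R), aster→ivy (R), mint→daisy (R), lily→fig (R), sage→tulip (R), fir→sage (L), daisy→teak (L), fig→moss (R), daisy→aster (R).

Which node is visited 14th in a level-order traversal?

plum

Level-order visits nodes level by level from the root, left to right within each level.
Level 0: mint
Level 1: bay, daisy
Level 2: iris, lily, teak, aster
Level 3: fig, fir, ivy
Level 4: ash, moss, sage, plum
Level 5: tulip
Full level-order sequence: mint, bay, daisy, iris, lily, teak, aster, fig, fir, ivy, ash, moss, sage, plum, tulip.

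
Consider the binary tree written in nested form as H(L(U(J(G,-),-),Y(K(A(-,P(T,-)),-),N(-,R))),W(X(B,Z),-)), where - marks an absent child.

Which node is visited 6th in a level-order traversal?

X

Level-order visits nodes level by level from the root, left to right within each level.
Level 0: H
Level 1: L, W
Level 2: U, Y, X
Level 3: J, K, N, B, Z
Level 4: G, A, R
Level 5: P
Level 6: T
Full level-order sequence: H, L, W, U, Y, X, J, K, N, B, Z, G, A, R, P, T.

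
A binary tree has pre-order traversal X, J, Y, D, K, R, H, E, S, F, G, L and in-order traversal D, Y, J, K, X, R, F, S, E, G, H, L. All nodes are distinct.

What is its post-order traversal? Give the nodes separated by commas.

D, Y, K, J, F, S, G, E, L, H, R, X

The first element of pre-order is the root; it splits in-order into left and right subtrees.
Root X: left subtree has 4 nodes {D, Y, J, K}, right has 7 {R, F, S, E, G, H, L}.
  Root J: left subtree has 2 nodes {D, Y}, right has 1 {K}.
    Root Y: left subtree has 1 node {D}, right has 0 { }.
  Root R: left subtree has 0 nodes { }, right has 6 {F, S, E, G, H, L}.
    Root H: left subtree has 4 nodes {F, S, E, G}, right has 1 {L}.
      Root E: left subtree has 2 nodes {F, S}, right has 1 {G}.
        Root S: left subtree has 1 node {F}, right has 0 { }.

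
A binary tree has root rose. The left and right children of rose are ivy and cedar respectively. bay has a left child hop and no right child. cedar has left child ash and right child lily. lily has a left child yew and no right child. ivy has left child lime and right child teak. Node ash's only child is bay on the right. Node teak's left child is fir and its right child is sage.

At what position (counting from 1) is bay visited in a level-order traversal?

Level-order visits nodes level by level from the root, left to right within each level.
Level 0: rose
Level 1: ivy, cedar
Level 2: lime, teak, ash, lily
Level 3: fir, sage, bay, yew
Level 4: hop
Full level-order sequence: rose, ivy, cedar, lime, teak, ash, lily, fir, sage, bay, yew, hop.

10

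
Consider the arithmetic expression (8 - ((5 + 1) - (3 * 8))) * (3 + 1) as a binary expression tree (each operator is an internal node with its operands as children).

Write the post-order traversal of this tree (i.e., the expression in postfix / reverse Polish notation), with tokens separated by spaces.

Post-order on an expression tree gives postfix notation: for each operator, emit left operand, right operand, then the operator.

8 5 1 + 3 8 * - - 3 1 + *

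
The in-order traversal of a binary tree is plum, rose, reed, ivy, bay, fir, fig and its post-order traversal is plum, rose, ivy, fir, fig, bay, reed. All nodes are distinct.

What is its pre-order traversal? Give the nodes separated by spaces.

reed rose plum bay ivy fig fir

The last element of post-order is the root; it splits in-order into left and right subtrees.
Root reed: left subtree has 2 nodes {plum, rose}, right has 4 {ivy, bay, fir, fig}.
  Root rose: left subtree has 1 node {plum}, right has 0 { }.
  Root bay: left subtree has 1 node {ivy}, right has 2 {fir, fig}.
    Root fig: left subtree has 1 node {fir}, right has 0 { }.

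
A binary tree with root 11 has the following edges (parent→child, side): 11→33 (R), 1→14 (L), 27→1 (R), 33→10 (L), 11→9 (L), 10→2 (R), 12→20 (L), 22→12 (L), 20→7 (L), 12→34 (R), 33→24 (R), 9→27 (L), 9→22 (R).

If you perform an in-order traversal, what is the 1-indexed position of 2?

In-order visits the left subtree, then the node, then the right subtree.
At 11: go left to 9.
  At 9: go left to 27.
    At 27: no left child.
    Visit 27.
    At 27: go right to 1.
      At 1: go left to 14.
        14 is a leaf — visit 14.
      Visit 1.
      At 1: no right child.
  Visit 9.
  At 9: go right to 22.
    At 22: go left to 12.
      At 12: go left to 20.
        At 20: go left to 7.
          7 is a leaf — visit 7.
        Visit 20.
        At 20: no right child.
      Visit 12.
      At 12: go right to 34.
        34 is a leaf — visit 34.
    Visit 22.
    At 22: no right child.
Visit 11.
At 11: go right to 33.
  At 33: go left to 10.
    At 10: no left child.
    Visit 10.
    At 10: go right to 2.
      2 is a leaf — visit 2.
  Visit 33.
  At 33: go right to 24.
    24 is a leaf — visit 24.
Full in-order sequence: 27, 14, 1, 9, 7, 20, 12, 34, 22, 11, 10, 2, 33, 24.

12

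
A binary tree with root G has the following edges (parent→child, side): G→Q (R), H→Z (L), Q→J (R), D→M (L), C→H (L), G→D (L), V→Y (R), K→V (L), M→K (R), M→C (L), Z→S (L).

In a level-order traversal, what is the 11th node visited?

Level-order visits nodes level by level from the root, left to right within each level.
Level 0: G
Level 1: D, Q
Level 2: M, J
Level 3: C, K
Level 4: H, V
Level 5: Z, Y
Level 6: S
Full level-order sequence: G, D, Q, M, J, C, K, H, V, Z, Y, S.

Y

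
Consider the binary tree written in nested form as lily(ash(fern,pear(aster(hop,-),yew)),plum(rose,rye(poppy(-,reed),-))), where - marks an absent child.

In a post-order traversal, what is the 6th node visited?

ash

Post-order visits the left subtree, then the right subtree, then the node.
At lily: go left to ash.
  At ash: go left to fern.
    fern is a leaf — visit fern.
  At ash: go right to pear.
    At pear: go left to aster.
      At aster: go left to hop.
        hop is a leaf — visit hop.
      At aster: no right child.
      Visit aster.
    At pear: go right to yew.
      yew is a leaf — visit yew.
    Visit pear.
  Visit ash.
At lily: go right to plum.
  At plum: go left to rose.
    rose is a leaf — visit rose.
  At plum: go right to rye.
    At rye: go left to poppy.
      At poppy: no left child.
      At poppy: go right to reed.
        reed is a leaf — visit reed.
      Visit poppy.
    At rye: no right child.
    Visit rye.
  Visit plum.
Visit lily.
Full post-order sequence: fern, hop, aster, yew, pear, ash, rose, reed, poppy, rye, plum, lily.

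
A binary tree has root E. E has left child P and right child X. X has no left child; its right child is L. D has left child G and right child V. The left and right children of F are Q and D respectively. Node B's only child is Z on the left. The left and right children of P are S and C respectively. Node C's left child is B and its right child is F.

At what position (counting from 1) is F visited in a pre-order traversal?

7

Pre-order visits the node, then its left subtree, then its right subtree.
Visit E.
At E: go left to P.
  Visit P.
  At P: go left to S.
    S is a leaf — visit S.
  At P: go right to C.
    Visit C.
    At C: go left to B.
      Visit B.
      At B: go left to Z.
        Z is a leaf — visit Z.
      At B: no right child.
    At C: go right to F.
      Visit F.
      At F: go left to Q.
        Q is a leaf — visit Q.
      At F: go right to D.
        Visit D.
        At D: go left to G.
          G is a leaf — visit G.
        At D: go right to V.
          V is a leaf — visit V.
At E: go right to X.
  Visit X.
  At X: no left child.
  At X: go right to L.
    L is a leaf — visit L.
Full pre-order sequence: E, P, S, C, B, Z, F, Q, D, G, V, X, L.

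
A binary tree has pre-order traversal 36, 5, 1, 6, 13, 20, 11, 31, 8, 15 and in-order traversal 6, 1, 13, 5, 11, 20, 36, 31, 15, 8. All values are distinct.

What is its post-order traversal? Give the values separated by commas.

The first element of pre-order is the root; it splits in-order into left and right subtrees.
Root 36: left subtree has 6 nodes {6, 1, 13, 5, 11, 20}, right has 3 {31, 15, 8}.
  Root 5: left subtree has 3 nodes {6, 1, 13}, right has 2 {11, 20}.
    Root 1: left subtree has 1 node {6}, right has 1 {13}.
    Root 20: left subtree has 1 node {11}, right has 0 { }.
  Root 31: left subtree has 0 nodes { }, right has 2 {15, 8}.
    Root 8: left subtree has 1 node {15}, right has 0 { }.

6, 13, 1, 11, 20, 5, 15, 8, 31, 36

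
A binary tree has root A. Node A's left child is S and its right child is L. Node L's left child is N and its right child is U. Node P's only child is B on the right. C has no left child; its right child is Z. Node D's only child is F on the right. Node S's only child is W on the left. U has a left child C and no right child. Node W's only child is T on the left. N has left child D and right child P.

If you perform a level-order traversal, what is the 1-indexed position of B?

Level-order visits nodes level by level from the root, left to right within each level.
Level 0: A
Level 1: S, L
Level 2: W, N, U
Level 3: T, D, P, C
Level 4: F, B, Z
Full level-order sequence: A, S, L, W, N, U, T, D, P, C, F, B, Z.

12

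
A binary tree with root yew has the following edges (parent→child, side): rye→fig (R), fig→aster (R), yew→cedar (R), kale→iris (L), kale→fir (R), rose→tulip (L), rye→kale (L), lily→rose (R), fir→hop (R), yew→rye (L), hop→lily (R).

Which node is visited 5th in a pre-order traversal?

fir

Pre-order visits the node, then its left subtree, then its right subtree.
Visit yew.
At yew: go left to rye.
  Visit rye.
  At rye: go left to kale.
    Visit kale.
    At kale: go left to iris.
      iris is a leaf — visit iris.
    At kale: go right to fir.
      Visit fir.
      At fir: no left child.
      At fir: go right to hop.
        Visit hop.
        At hop: no left child.
        At hop: go right to lily.
          Visit lily.
          At lily: no left child.
          At lily: go right to rose.
            Visit rose.
            At rose: go left to tulip.
              tulip is a leaf — visit tulip.
            At rose: no right child.
  At rye: go right to fig.
    Visit fig.
    At fig: no left child.
    At fig: go right to aster.
      aster is a leaf — visit aster.
At yew: go right to cedar.
  cedar is a leaf — visit cedar.
Full pre-order sequence: yew, rye, kale, iris, fir, hop, lily, rose, tulip, fig, aster, cedar.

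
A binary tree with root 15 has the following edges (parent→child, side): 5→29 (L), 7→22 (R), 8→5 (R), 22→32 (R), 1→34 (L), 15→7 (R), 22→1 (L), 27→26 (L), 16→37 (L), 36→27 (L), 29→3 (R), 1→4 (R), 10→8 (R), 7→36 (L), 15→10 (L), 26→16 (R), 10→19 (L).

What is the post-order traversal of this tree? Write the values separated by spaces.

19 3 29 5 8 10 37 16 26 27 36 34 4 1 32 22 7 15

Post-order visits the left subtree, then the right subtree, then the node.
At 15: go left to 10.
  At 10: go left to 19.
    19 is a leaf — visit 19.
  At 10: go right to 8.
    At 8: no left child.
    At 8: go right to 5.
      At 5: go left to 29.
        At 29: no left child.
        At 29: go right to 3.
          3 is a leaf — visit 3.
        Visit 29.
      At 5: no right child.
      Visit 5.
    Visit 8.
  Visit 10.
At 15: go right to 7.
  At 7: go left to 36.
    At 36: go left to 27.
      At 27: go left to 26.
        At 26: no left child.
        At 26: go right to 16.
          At 16: go left to 37.
            37 is a leaf — visit 37.
          At 16: no right child.
          Visit 16.
        Visit 26.
      At 27: no right child.
      Visit 27.
    At 36: no right child.
    Visit 36.
  At 7: go right to 22.
    At 22: go left to 1.
      At 1: go left to 34.
        34 is a leaf — visit 34.
      At 1: go right to 4.
        4 is a leaf — visit 4.
      Visit 1.
    At 22: go right to 32.
      32 is a leaf — visit 32.
    Visit 22.
  Visit 7.
Visit 15.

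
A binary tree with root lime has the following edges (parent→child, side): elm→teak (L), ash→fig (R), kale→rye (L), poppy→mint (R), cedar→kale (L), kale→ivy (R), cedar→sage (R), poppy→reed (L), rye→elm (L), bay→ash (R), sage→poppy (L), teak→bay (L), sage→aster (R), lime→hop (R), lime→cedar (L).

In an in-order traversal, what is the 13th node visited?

In-order visits the left subtree, then the node, then the right subtree.
At lime: go left to cedar.
  At cedar: go left to kale.
    At kale: go left to rye.
      At rye: go left to elm.
        At elm: go left to teak.
          At teak: go left to bay.
            At bay: no left child.
            Visit bay.
            At bay: go right to ash.
              At ash: no left child.
              Visit ash.
              At ash: go right to fig.
                fig is a leaf — visit fig.
          Visit teak.
          At teak: no right child.
        Visit elm.
        At elm: no right child.
      Visit rye.
      At rye: no right child.
    Visit kale.
    At kale: go right to ivy.
      ivy is a leaf — visit ivy.
  Visit cedar.
  At cedar: go right to sage.
    At sage: go left to poppy.
      At poppy: go left to reed.
        reed is a leaf — visit reed.
      Visit poppy.
      At poppy: go right to mint.
        mint is a leaf — visit mint.
    Visit sage.
    At sage: go right to aster.
      aster is a leaf — visit aster.
Visit lime.
At lime: go right to hop.
  hop is a leaf — visit hop.
Full in-order sequence: bay, ash, fig, teak, elm, rye, kale, ivy, cedar, reed, poppy, mint, sage, aster, lime, hop.

sage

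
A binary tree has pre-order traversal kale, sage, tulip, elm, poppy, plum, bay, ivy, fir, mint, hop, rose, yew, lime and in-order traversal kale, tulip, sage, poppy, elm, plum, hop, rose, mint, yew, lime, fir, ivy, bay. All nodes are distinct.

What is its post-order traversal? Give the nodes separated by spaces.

tulip poppy rose hop lime yew mint fir ivy bay plum elm sage kale

The first element of pre-order is the root; it splits in-order into left and right subtrees.
Root kale: left subtree has 0 nodes { }, right has 13 {tulip, sage, poppy, elm, plum, hop, rose, mint, yew, lime, fir, ivy, bay}.
  Root sage: left subtree has 1 node {tulip}, right has 11 {poppy, elm, plum, hop, rose, mint, yew, lime, fir, ivy, bay}.
    Root elm: left subtree has 1 node {poppy}, right has 9 {plum, hop, rose, mint, yew, lime, fir, ivy, bay}.
      Root plum: left subtree has 0 nodes { }, right has 8 {hop, rose, mint, yew, lime, fir, ivy, bay}.
        Root bay: left subtree has 7 nodes {hop, rose, mint, yew, lime, fir, ivy}, right has 0 { }.
          Root ivy: left subtree has 6 nodes {hop, rose, mint, yew, lime, fir}, right has 0 { }.
            Root fir: left subtree has 5 nodes {hop, rose, mint, yew, lime}, right has 0 { }.
              Root mint: left subtree has 2 nodes {hop, rose}, right has 2 {yew, lime}.
                Root hop: left subtree has 0 nodes { }, right has 1 {rose}.
                Root yew: left subtree has 0 nodes { }, right has 1 {lime}.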